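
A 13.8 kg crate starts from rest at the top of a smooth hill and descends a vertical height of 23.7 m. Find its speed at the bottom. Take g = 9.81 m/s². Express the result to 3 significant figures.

By conservation of mechanical energy, mgh = ½mv²
v = √(2gh) = √(2 × 9.81 × 23.7) = √464.99 = 21.56 m/s

v = 21.6 m/s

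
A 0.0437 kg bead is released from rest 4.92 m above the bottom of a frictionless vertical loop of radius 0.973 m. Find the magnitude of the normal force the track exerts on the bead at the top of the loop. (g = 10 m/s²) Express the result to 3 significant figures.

Energy from release to top (height 2r): mgh = ½mv_top² + mg(2r)
v_top² = 2g(h − 2r) = 2(10)(4.92 − 1.946) = 59.480 m²/s²
At the top, both N and weight point toward the centre: N + mg = mv_top²/r
N = m(v_top²/r − g) = 0.0437(59.480/0.973 − 10) = 2.234 N

N = 2.23 N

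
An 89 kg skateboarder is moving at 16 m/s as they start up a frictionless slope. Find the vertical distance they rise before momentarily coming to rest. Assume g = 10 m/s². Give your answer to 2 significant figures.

h = 13 m

Setting KE at the bottom equal to PE gained: ½mv² = mgh
h = v²/(2g) = 16²/(2 × 10) = 12.80 m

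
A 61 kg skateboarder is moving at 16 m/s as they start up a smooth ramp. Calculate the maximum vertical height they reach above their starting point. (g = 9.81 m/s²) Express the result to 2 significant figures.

Setting KE at the bottom equal to PE gained: ½mv² = mgh
h = v²/(2g) = 16²/(2 × 9.81) = 13.05 m

h = 13 m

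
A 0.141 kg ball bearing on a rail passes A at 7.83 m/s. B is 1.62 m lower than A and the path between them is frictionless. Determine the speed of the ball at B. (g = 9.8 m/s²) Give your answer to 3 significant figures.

Equating total energy at the two states: ½mv₀² + mgh = ½mv²
v² = v₀² + 2gh = (7.83)² + 2(9.8)(1.62) = 93.061
v = √93.061 = 9.647 m/s

v = 9.65 m/s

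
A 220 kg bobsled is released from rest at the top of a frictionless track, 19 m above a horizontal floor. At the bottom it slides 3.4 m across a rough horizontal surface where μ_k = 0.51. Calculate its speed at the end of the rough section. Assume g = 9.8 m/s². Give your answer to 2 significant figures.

Applying the work–energy principle:
mgh = ½mv² + μ_k m g d
W_f = μ_k mg d = (0.51)(220)(9.8)(3.4) = 3739 J
½mv² = mgh − W_f = 40964 − 3739 = 37225 J
v = √(2 × 37225/220) = 18.40 m/s

v = 18 m/s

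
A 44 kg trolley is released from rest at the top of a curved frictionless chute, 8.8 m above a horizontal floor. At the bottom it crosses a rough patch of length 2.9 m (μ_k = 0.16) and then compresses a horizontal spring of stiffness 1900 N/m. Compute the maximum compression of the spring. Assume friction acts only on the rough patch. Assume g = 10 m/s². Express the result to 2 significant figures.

x = 2.0 m

Initial energy: E₁ = mgh = (44)(10)(8.8) = 3872.0 J
Friction removes W_f = μ_k mg d = (0.16)(44)(10)(2.9) = 204.2 J
Energy reaching the spring: E = 3872.0 − 204.2 = 3667.8 J
At max compression ½kx² = E ⇒ x = √(2E/k) = √(2 × 3667.8/1900) = 1.965 m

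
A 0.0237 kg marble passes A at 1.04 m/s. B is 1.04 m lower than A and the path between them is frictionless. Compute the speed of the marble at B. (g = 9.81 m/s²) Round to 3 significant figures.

v = 4.64 m/s

Mechanical energy is conserved (no friction): ½mv₀² + mgh = ½mv²
v² = v₀² + 2gh = (1.04)² + 2(9.81)(1.04) = 21.486
v = √21.486 = 4.635 m/s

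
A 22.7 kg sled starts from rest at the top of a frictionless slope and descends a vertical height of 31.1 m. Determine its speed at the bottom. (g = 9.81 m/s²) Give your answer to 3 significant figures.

v = 24.7 m/s

By conservation of mechanical energy, mgh = ½mv²
v = √(2gh) = √(2 × 9.81 × 31.1) = √610.18 = 24.70 m/s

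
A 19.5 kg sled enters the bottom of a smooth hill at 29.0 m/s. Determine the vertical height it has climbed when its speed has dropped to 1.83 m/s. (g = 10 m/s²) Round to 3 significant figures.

h = 41.9 m

Energy balance between the two points: ½mv₁² = ½mv₂² + mgh
h = (v₁² − v₂²)/(2g) = (29.0² − 1.83²)/(2 × 10) = 41.88 m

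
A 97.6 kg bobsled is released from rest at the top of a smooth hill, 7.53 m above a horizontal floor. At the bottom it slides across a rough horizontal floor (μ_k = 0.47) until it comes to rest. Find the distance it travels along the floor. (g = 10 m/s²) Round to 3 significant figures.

Energy bookkeeping (friction removes W_f = μ_k N d):
At rest all PE has been dissipated by friction: mgh = μ_k m g d
d = h/μ_k = 7.53/0.47 = 16.02 m

d = 16.0 m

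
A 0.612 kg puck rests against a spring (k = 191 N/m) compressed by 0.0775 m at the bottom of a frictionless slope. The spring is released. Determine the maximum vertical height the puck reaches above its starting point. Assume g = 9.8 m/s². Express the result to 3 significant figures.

h = 0.0956 m

Energy conservation from release to the highest point: ½kx² = mgh
h = kx²/(2mg) = (191)(0.0775)²/(2 × 0.612 × 9.8) = 0.09564 m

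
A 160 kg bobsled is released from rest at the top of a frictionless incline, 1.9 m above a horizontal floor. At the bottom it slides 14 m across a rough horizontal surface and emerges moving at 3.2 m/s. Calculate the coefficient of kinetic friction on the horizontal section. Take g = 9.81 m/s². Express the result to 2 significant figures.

μ_k = 0.098

Applying the work–energy principle:
mgh = ½mv² + μ_k m g d
mgh = 2982.2 J; ½mv² = 819.20 J
W_f = 2982.2 − 819.20 = 2163 J
μ_k = W_f/(mg·d) = 2163/(1570 × 14) = 0.09843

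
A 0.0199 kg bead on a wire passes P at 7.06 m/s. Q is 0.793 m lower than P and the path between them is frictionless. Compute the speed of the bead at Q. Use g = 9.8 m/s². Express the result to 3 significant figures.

Equating total energy at the two states: ½mv₀² + mgh = ½mv²
v² = v₀² + 2gh = (7.06)² + 2(9.8)(0.793) = 65.386
v = √65.386 = 8.086 m/s

v = 8.09 m/s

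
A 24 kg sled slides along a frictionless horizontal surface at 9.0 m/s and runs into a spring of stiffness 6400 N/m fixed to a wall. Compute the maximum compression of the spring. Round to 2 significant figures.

Conservation of energy between contact and max compression: ½mv² = ½kx²
x = v√(m/k) = 9.0 × √(24/6400) = 0.5511 m

x = 0.55 m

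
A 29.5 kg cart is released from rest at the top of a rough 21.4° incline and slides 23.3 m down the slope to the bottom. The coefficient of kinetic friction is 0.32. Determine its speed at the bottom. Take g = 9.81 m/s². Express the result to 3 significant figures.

v = 5.53 m/s

Energy: mgh = ½mv² + W_f, with h = L sinθ and W_f = μ_k (mg cosθ) L
mgh = mgL sinθ = (29.5)(9.81)(23.3)sin21.4° = 2460.3 J
W_f = μ_k mg cosθ · L = (0.32)(29.5)(9.81)cos21.4°·23.3 = 2009 J
½mv² = 2460.3 − 2009 = 451.36 J
v = √(2 × 451.36/29.5) = 5.532 m/s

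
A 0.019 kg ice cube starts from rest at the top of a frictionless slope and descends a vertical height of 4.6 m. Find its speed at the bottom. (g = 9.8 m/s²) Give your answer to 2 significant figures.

Energy conservation between the two points: mgh = ½mv²
v = √(2gh) = √(2 × 9.8 × 4.6) = √90.160 = 9.495 m/s

v = 9.5 m/s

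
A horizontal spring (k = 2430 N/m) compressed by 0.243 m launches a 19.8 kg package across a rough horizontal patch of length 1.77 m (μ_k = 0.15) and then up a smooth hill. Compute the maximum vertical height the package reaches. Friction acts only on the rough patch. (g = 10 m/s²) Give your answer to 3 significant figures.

Spring energy: E₀ = ½kx² = ½(2430)(0.243)² = 71.745 J
Friction: W_f = μ_k mg d = (0.15)(19.8)(10)(1.77) = 52.57 J
Energy at base of ramp: E = 71.745 − 52.57 = 19.176 J
At max height all remaining energy is PE: mgh = E ⇒ h = E/(mg) = 19.176/(19.8 × 10) = 0.09685 m

h = 0.0968 m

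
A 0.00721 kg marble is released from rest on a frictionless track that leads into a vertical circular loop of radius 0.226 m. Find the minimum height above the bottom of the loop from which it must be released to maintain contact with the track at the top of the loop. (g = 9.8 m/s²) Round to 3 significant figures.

h = 0.565 m

At the top, for minimum speed gravity alone supplies the centripetal force: mg = mv_top²/r ⇒ v_top² = gr = 2.215 m²/s²
Energy conservation from release height h to the top (height 2r): mgh = ½mv_top² + mg(2r)
h = v_top²/(2g) + 2r = r/2 + 2r = 5r/2 = 0.5650 m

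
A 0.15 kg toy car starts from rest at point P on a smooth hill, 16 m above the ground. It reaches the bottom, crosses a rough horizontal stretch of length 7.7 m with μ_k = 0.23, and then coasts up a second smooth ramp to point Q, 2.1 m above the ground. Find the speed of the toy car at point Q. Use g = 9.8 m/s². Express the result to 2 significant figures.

Energy at P: mgh₁ = (0.15)(9.8)(16) = 23.520 J
Friction loss: W_f = μ_k mg d = 2.603 J
At Q: ½mv² + mgh₂ = mgh₁ − W_f
½mv² = 23.520 − 2.603 − 3.0870 = 17.830 J
v = √(2 × 17.830/0.15) = 15.42 m/s

v = 15 m/s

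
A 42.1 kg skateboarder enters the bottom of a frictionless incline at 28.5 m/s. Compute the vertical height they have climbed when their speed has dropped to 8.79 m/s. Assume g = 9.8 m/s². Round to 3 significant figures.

Energy balance between the two points: ½mv₁² = ½mv₂² + mgh
h = (v₁² − v₂²)/(2g) = (28.5² − 8.79²)/(2 × 9.8) = 37.50 m

h = 37.5 m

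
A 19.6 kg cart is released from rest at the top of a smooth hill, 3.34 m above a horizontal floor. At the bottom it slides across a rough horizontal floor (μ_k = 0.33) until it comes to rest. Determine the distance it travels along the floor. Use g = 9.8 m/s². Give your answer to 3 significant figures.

Applying the work–energy principle:
At rest all PE has been dissipated by friction: mgh = μ_k m g d
d = h/μ_k = 3.34/0.33 = 10.12 m

d = 10.1 m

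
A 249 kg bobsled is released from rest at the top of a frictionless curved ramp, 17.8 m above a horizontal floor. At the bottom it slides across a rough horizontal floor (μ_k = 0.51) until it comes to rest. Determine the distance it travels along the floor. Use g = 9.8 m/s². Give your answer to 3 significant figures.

d = 34.9 m

Energy at the top = energy at the end + work done against friction:
At rest all PE has been dissipated by friction: mgh = μ_k m g d
d = h/μ_k = 17.8/0.51 = 34.90 m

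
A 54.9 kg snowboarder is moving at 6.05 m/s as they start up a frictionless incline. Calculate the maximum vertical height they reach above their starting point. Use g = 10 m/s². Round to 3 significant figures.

By energy conservation, ½mv² = mgh
h = v²/(2g) = 6.05²/(2 × 10) = 1.830 m

h = 1.83 m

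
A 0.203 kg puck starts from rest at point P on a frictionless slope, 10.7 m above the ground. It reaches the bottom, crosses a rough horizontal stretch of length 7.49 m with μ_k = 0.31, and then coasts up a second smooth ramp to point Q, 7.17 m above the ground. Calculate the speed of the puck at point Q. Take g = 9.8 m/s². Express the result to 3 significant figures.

Energy at P: mgh₁ = (0.203)(9.8)(10.7) = 21.287 J
Friction loss: W_f = μ_k mg d = 4.619 J
At Q: ½mv² + mgh₂ = mgh₁ − W_f
½mv² = 21.287 − 4.619 − 14.264 = 2.4034 J
v = √(2 × 2.4034/0.203) = 4.866 m/s

v = 4.87 m/s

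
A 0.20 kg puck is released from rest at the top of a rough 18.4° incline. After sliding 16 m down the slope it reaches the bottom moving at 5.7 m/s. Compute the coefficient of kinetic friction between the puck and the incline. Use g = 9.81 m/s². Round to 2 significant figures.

μ_k = 0.22

Energy balance down the incline: mg L sinθ − ½mv² = μ_k (mg cosθ) L
mgL sinθ = 9.9089 J; ½mv² = 3.2490 J
W_f = 9.9089 − 3.2490 = 6.660 J
μ_k = W_f/(mg cosθ · L) = 6.660/(1.862 × 16) = 0.2236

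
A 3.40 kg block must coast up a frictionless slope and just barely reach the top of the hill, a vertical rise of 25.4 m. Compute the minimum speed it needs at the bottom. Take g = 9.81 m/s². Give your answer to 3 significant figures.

v = 22.3 m/s

At the top it is momentarily at rest, so all KE converts to PE: ½mv² = mgh
v = √(2gh) = √(2 × 9.81 × 25.4) = 22.32 m/s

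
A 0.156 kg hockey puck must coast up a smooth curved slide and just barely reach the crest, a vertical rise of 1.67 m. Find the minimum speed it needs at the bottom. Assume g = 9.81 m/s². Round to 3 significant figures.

v = 5.72 m/s

At the top it is momentarily at rest, so all KE converts to PE: ½mv² = mgh
v = √(2gh) = √(2 × 9.81 × 1.67) = 5.724 m/s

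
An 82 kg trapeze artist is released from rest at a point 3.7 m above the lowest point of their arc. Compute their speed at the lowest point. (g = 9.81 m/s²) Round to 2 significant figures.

Equating total energy at the two states: mgh = ½mv²
The mass cancels from both sides.
v = √(2gh) = √(2 × 9.81 × 3.7) = √72.594 = 8.520 m/s

v = 8.5 m/s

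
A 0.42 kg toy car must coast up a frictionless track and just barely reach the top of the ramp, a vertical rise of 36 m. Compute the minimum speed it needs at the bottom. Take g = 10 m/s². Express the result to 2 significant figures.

At the top it is momentarily at rest, so all KE converts to PE: ½mv² = mgh
v = √(2gh) = √(2 × 10 × 36) = 26.83 m/s

v = 27 m/s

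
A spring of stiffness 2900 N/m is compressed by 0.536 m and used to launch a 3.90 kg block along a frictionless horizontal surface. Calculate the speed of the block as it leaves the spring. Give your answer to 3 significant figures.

v = 14.6 m/s

Conservation of energy: ½kx² = ½mv²
v = x√(k/m) = 0.536 × √(2900/3.90) = 14.62 m/s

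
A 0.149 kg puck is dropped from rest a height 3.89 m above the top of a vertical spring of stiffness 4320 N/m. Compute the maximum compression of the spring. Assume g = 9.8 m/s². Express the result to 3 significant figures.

x = 0.0516 m

Measuring PE from the top of the relaxed spring, at max compression the puck has dropped H + x with zero KE, so:
mg(H + x) = ½kx²
½(4320)x² − (0.149)(9.8)x − (0.149)(9.8)(3.89) = 0
2160x² − 1.460x − 5.680 = 0
x = [1.460 + √(2.132 + 49077)]/(2 × 2160) = 0.05162 m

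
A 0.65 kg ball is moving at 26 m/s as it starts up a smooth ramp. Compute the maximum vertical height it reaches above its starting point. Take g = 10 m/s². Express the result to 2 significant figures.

h = 34 m

By energy conservation, ½mv² = mgh
h = v²/(2g) = 26²/(2 × 10) = 33.80 m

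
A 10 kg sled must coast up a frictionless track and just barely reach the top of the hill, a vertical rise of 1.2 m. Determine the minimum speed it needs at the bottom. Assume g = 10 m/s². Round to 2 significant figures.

v = 4.9 m/s

At the top it is momentarily at rest, so all KE converts to PE: ½mv² = mgh
v = √(2gh) = √(2 × 10 × 1.2) = 4.899 m/s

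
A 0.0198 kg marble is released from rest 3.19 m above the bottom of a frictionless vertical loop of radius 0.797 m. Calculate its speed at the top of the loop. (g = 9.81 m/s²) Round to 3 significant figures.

v = 5.60 m/s

Energy conservation: mgh = ½mv_top² + mg(2r)
v_top² = 2g(h − 2r) = 2(9.81)(3.19 − 1.594) = 31.31
v_top = 5.596 m/s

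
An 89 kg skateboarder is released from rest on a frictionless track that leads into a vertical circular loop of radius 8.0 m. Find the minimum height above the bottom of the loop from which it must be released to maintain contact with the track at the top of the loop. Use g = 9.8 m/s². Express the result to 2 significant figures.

h = 20 m

At the top, for minimum speed gravity alone supplies the centripetal force: mg = mv_top²/r ⇒ v_top² = gr = 78.40 m²/s²
Energy conservation from release height h to the top (height 2r): mgh = ½mv_top² + mg(2r)
h = v_top²/(2g) + 2r = r/2 + 2r = 5r/2 = 20.00 m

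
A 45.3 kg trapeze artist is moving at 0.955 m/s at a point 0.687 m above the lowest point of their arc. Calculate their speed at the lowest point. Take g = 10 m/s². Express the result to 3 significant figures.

Energy conservation between the two points: ½mv₀² + mgh = ½mv²
v² = v₀² + 2gh = (0.955)² + 2(10)(0.687) = 14.652
v = √14.652 = 3.828 m/s

v = 3.83 m/s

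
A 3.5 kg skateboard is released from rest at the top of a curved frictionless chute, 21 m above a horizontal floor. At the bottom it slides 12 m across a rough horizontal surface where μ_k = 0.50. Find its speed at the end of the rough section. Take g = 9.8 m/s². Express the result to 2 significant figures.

v = 17 m/s

Energy at the top = energy at the end + work done against friction:
mgh = ½mv² + μ_k m g d
W_f = μ_k mg d = (0.50)(3.5)(9.8)(12) = 205.8 J
½mv² = mgh − W_f = 720.30 − 205.8 = 514.50 J
v = √(2 × 514.50/3.5) = 17.15 m/s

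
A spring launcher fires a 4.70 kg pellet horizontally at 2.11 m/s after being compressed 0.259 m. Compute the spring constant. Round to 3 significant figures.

½kx² = ½mv²
k = mv²/x² = (4.70)(2.11)²/(0.259)² = 311.9 N/m

k = 312 N/m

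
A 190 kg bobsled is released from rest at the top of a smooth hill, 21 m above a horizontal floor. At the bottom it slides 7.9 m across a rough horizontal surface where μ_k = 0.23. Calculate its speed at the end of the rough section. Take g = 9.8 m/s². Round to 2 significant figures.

v = 19 m/s

Energy bookkeeping (friction removes W_f = μ_k N d):
mgh = ½mv² + μ_k m g d
W_f = μ_k mg d = (0.23)(190)(9.8)(7.9) = 3383 J
½mv² = mgh − W_f = 39102 − 3383 = 35719 J
v = √(2 × 35719/190) = 19.39 m/s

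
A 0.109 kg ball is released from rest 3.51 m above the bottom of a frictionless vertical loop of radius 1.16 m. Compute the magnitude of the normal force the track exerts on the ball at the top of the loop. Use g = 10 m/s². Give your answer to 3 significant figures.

Energy from release to top (height 2r): mgh = ½mv_top² + mg(2r)
v_top² = 2g(h − 2r) = 2(10)(3.51 − 2.320) = 23.800 m²/s²
At the top, both N and weight point toward the centre: N + mg = mv_top²/r
N = m(v_top²/r − g) = 0.109(23.800/1.16 − 10) = 1.146 N

N = 1.15 N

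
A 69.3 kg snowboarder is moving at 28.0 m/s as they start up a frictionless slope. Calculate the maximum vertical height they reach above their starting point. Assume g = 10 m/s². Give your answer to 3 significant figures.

By energy conservation, ½mv² = mgh
h = v²/(2g) = 28.0²/(2 × 10) = 39.20 m

h = 39.2 m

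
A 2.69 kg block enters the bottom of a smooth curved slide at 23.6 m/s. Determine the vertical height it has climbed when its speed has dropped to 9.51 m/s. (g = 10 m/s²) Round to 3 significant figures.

h = 23.3 m

Energy balance between the two points: ½mv₁² = ½mv₂² + mgh
h = (v₁² − v₂²)/(2g) = (23.6² − 9.51²)/(2 × 10) = 23.33 m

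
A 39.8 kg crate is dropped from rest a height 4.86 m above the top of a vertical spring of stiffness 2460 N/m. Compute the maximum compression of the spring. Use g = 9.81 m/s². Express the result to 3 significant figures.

x = 1.41 m

Take the reference level at the top of the uncompressed spring. At max compression the crate has fallen H + x and is momentarily at rest:
mg(H + x) = ½kx²
½(2460)x² − (39.8)(9.81)x − (39.8)(9.81)(4.86) = 0
1230x² − 390.4x − 1898 = 0
x = [390.4 + √(152442 + 9.3358e+06)]/(2 × 1230) = 1.411 m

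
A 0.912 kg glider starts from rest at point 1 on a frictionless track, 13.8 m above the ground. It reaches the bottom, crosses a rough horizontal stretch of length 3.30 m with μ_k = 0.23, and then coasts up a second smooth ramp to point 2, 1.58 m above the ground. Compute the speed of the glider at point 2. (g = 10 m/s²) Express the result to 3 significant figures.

Energy at 1: mgh₁ = (0.912)(10)(13.8) = 125.86 J
Friction loss: W_f = μ_k mg d = 6.922 J
At 2: ½mv² + mgh₂ = mgh₁ − W_f
½mv² = 125.86 − 6.922 − 14.410 = 104.52 J
v = √(2 × 104.52/0.912) = 15.14 m/s

v = 15.1 m/s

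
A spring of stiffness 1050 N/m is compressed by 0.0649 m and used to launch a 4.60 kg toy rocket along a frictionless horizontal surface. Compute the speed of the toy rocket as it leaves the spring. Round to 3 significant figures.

Conservation of energy: ½kx² = ½mv²
v = x√(k/m) = 0.0649 × √(1050/4.60) = 0.9805 m/s

v = 0.981 m/s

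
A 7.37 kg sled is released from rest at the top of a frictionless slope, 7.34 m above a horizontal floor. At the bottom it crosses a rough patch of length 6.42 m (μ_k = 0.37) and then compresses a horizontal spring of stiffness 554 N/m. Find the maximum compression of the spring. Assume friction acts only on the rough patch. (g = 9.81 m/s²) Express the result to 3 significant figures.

Initial energy: E₁ = mgh = (7.37)(9.81)(7.34) = 530.68 J
Friction removes W_f = μ_k mg d = (0.37)(7.37)(9.81)(6.42) = 171.7 J
Energy reaching the spring: E = 530.68 − 171.7 = 358.94 J
At max compression ½kx² = E ⇒ x = √(2E/k) = √(2 × 358.94/554) = 1.138 m

x = 1.14 m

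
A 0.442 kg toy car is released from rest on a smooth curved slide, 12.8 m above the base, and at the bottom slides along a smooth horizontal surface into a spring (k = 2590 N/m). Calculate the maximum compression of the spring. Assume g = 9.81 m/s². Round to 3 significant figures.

x = 0.207 m

Gravitational PE at the top equals spring PE at max compression: mgh = ½kx²
x = √(2mgh/k) = √(2 × 0.442 × 9.81 × 12.8 / 2590) = 0.2070 m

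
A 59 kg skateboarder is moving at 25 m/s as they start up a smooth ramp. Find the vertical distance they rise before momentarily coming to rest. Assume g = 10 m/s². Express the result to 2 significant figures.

Setting KE at the bottom equal to PE gained: ½mv² = mgh
h = v²/(2g) = 25²/(2 × 10) = 31.25 m

h = 31 m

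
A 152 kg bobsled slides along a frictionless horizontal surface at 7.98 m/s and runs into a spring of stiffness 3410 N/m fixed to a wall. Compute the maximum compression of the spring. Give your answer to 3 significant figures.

At max compression the bobsled is momentarily at rest: ½mv² = ½kx²
x = v√(m/k) = 7.98 × √(152/3410) = 1.685 m

x = 1.68 m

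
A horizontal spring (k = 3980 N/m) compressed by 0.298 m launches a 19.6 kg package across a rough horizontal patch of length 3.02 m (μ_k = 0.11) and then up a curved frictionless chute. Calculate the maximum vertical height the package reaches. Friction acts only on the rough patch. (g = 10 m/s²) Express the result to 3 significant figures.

h = 0.569 m

Spring energy: E₀ = ½kx² = ½(3980)(0.298)² = 176.72 J
Friction: W_f = μ_k mg d = (0.11)(19.6)(10)(3.02) = 65.11 J
Energy at base of ramp: E = 176.72 − 65.11 = 111.61 J
At max height all remaining energy is PE: mgh = E ⇒ h = E/(mg) = 111.61/(19.6 × 10) = 0.5694 m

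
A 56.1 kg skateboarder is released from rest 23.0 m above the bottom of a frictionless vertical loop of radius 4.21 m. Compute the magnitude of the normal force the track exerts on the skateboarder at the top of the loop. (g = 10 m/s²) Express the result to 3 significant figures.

N = 3320 N

Energy from release to top (height 2r): mgh = ½mv_top² + mg(2r)
v_top² = 2g(h − 2r) = 2(10)(23.0 − 8.420) = 291.60 m²/s²
At the top, both N and weight point toward the centre: N + mg = mv_top²/r
N = m(v_top²/r − g) = 56.1(291.60/4.21 − 10) = 3325 N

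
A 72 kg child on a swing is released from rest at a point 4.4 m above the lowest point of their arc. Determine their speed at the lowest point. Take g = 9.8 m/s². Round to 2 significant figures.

Energy conservation between the two points: mgh = ½mv²
The mass cancels from both sides.
v = √(2gh) = √(2 × 9.8 × 4.4) = √86.240 = 9.287 m/s

v = 9.3 m/s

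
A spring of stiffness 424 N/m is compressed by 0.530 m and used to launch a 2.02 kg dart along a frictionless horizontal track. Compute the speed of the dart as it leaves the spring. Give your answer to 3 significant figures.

Spring PE converts entirely to kinetic energy: ½kx² = ½mv²
v = x√(k/m) = 0.530 × √(424/2.02) = 7.679 m/s

v = 7.68 m/s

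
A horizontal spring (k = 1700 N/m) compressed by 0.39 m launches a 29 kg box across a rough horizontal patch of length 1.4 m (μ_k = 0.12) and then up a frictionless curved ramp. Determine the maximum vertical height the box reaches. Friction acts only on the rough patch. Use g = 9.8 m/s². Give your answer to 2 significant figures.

h = 0.29 m

Spring energy: E₀ = ½kx² = ½(1700)(0.39)² = 129.28 J
Friction: W_f = μ_k mg d = (0.12)(29)(9.8)(1.4) = 47.75 J
Energy at base of ramp: E = 129.28 − 47.75 = 81.539 J
At max height all remaining energy is PE: mgh = E ⇒ h = E/(mg) = 81.539/(29 × 9.8) = 0.2869 m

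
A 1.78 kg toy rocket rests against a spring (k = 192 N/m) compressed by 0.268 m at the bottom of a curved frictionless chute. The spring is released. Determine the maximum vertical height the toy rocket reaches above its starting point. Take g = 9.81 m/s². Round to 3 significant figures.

At maximum height the toy rocket is at rest, so ½kx² = mgh
h = kx²/(2mg) = (192)(0.268)²/(2 × 1.78 × 9.81) = 0.3949 m

h = 0.395 m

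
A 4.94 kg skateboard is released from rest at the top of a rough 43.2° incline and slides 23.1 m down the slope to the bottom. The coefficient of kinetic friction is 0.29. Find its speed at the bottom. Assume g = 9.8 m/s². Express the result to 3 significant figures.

Taking the bottom as reference, mgh = ½mv² + μ_k N L with h = L sinθ, N = mg cosθ:
mgh = mgL sinθ = (4.94)(9.8)(23.1)sin43.2° = 765.54 J
W_f = μ_k mg cosθ · L = (0.29)(4.94)(9.8)cos43.2°·23.1 = 236.4 J
½mv² = 765.54 − 236.4 = 529.13 J
v = √(2 × 529.13/4.94) = 14.64 m/s

v = 14.6 m/s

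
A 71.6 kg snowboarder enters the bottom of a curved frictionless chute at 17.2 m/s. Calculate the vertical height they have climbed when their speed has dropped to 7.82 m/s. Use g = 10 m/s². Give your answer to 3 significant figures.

Conservation of energy: ½mv₁² = ½mv₂² + mgh
h = (v₁² − v₂²)/(2g) = (17.2² − 7.82²)/(2 × 10) = 11.73 m

h = 11.7 m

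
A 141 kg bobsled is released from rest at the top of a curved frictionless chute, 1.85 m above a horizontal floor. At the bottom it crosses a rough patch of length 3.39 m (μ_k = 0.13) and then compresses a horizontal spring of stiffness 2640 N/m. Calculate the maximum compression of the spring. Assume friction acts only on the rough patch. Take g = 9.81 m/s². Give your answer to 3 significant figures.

Initial energy: E₁ = mgh = (141)(9.81)(1.85) = 2558.9 J
Friction removes W_f = μ_k mg d = (0.13)(141)(9.81)(3.39) = 609.6 J
Energy reaching the spring: E = 2558.9 − 609.6 = 1949.4 J
At max compression ½kx² = E ⇒ x = √(2E/k) = √(2 × 1949.4/2640) = 1.215 m

x = 1.22 m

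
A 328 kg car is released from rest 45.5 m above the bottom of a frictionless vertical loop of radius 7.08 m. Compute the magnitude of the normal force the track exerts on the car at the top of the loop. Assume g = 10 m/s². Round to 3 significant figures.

N = 25800 N

Energy from release to top (height 2r): mgh = ½mv_top² + mg(2r)
v_top² = 2g(h − 2r) = 2(10)(45.5 − 14.16) = 626.80 m²/s²
At the top, both N and weight point toward the centre: N + mg = mv_top²/r
N = m(v_top²/r − g) = 328(626.80/7.08 − 10) = 25758 N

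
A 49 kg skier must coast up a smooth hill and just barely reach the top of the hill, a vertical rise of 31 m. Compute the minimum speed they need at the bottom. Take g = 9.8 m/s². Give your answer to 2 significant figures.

v = 25 m/s

At the top they are momentarily at rest, so all KE converts to PE: ½mv² = mgh
v = √(2gh) = √(2 × 9.8 × 31) = 24.65 m/s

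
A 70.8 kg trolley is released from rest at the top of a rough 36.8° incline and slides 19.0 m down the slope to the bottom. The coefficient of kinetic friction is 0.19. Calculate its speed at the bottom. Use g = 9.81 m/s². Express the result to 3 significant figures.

v = 12.9 m/s

Work–energy: mg(L sinθ) − μ_k(mg cosθ)L = ½mv²
mgh = mgL sinθ = (70.8)(9.81)(19.0)sin36.8° = 7905.0 J
W_f = μ_k mg cosθ · L = (0.19)(70.8)(9.81)cos36.8°·19.0 = 2008 J
½mv² = 7905.0 − 2008 = 5897.3 J
v = √(2 × 5897.3/70.8) = 12.91 m/s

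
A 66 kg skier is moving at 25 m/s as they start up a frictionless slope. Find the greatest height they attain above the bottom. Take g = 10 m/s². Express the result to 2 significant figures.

h = 31 m

By energy conservation, ½mv² = mgh
h = v²/(2g) = 25²/(2 × 10) = 31.25 m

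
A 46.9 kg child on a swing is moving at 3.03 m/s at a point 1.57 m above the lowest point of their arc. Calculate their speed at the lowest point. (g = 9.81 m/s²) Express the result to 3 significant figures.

v = 6.32 m/s

Mechanical energy is conserved (no friction): ½mv₀² + mgh = ½mv²
v² = v₀² + 2gh = (3.03)² + 2(9.81)(1.57) = 39.984
v = √39.984 = 6.323 m/s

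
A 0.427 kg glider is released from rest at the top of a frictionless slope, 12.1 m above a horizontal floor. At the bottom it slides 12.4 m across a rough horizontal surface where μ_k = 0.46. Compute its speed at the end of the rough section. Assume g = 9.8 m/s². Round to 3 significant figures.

Energy at the top = energy at the end + work done against friction:
mgh = ½mv² + μ_k m g d
W_f = μ_k mg d = (0.46)(0.427)(9.8)(12.4) = 23.87 J
½mv² = mgh − W_f = 50.634 − 23.87 = 26.765 J
v = √(2 × 26.765/0.427) = 11.20 m/s

v = 11.2 m/s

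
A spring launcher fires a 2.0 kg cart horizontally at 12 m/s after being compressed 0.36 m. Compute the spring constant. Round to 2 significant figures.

k = 2200 N/m

½kx² = ½mv²
k = mv²/x² = (2.0)(12)²/(0.36)² = 2222 N/m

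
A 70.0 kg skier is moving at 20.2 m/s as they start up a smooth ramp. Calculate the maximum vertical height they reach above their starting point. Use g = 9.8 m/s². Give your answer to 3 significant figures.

By energy conservation, ½mv² = mgh
h = v²/(2g) = 20.2²/(2 × 9.8) = 20.82 m

h = 20.8 m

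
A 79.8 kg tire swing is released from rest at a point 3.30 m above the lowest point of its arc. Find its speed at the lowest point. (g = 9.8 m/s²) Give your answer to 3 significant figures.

v = 8.04 m/s

Equating total energy at the two states: mgh = ½mv²
The mass cancels from both sides.
v = √(2gh) = √(2 × 9.8 × 3.30) = √64.680 = 8.042 m/s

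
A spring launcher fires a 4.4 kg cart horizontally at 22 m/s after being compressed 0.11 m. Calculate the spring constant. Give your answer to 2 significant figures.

½kx² = ½mv²
k = mv²/x² = (4.4)(22)²/(0.11)² = 176000 N/m

k = 180000 N/m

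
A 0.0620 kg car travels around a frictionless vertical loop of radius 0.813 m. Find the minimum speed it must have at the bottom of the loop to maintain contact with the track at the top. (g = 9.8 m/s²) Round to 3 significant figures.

At the top: mg = mv_top²/r ⇒ v_top² = gr = 7.967 m²/s²
Energy from bottom to top (height 2r): ½mv_bot² = ½mv_top² + mg(2r)
v_bot² = gr + 4gr = 5gr = 39.84
v_bot = √(5gr) = 6.312 m/s

v = 6.31 m/s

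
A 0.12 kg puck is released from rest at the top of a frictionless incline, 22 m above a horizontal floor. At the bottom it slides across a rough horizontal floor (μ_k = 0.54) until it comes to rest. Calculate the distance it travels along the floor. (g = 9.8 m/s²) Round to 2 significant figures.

d = 41 m

Energy bookkeeping (friction removes W_f = μ_k N d):
At rest all PE has been dissipated by friction: mgh = μ_k m g d
d = h/μ_k = 22/0.54 = 40.74 m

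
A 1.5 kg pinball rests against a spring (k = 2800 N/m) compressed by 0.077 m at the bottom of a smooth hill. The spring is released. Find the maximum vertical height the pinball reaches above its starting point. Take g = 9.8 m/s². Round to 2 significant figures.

At maximum height the pinball is at rest, so ½kx² = mgh
h = kx²/(2mg) = (2800)(0.077)²/(2 × 1.5 × 9.8) = 0.5647 m

h = 0.56 m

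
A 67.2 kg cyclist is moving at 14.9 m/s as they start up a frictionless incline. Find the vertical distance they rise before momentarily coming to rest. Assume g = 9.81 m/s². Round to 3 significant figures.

h = 11.3 m

Setting KE at the bottom equal to PE gained: ½mv² = mgh
h = v²/(2g) = 14.9²/(2 × 9.81) = 11.32 m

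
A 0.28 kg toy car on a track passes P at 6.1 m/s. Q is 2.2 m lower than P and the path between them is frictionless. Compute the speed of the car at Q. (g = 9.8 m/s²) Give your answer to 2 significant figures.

Mechanical energy is conserved (no friction): ½mv₀² + mgh = ½mv²
v² = v₀² + 2gh = (6.1)² + 2(9.8)(2.2) = 80.330
v = √80.330 = 8.963 m/s

v = 9.0 m/s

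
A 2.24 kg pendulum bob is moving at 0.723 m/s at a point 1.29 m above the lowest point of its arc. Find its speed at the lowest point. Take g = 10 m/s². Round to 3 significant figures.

v = 5.13 m/s

Energy conservation between the two points: ½mv₀² + mgh = ½mv²
The mass cancels from both sides.
v² = v₀² + 2gh = (0.723)² + 2(10)(1.29) = 26.323
v = √26.323 = 5.131 m/s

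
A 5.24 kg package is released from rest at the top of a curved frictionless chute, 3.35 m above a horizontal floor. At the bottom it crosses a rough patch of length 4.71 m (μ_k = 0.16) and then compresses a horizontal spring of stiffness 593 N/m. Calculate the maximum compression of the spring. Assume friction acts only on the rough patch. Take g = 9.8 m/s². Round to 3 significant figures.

Initial energy: E₁ = mgh = (5.24)(9.8)(3.35) = 172.03 J
Friction removes W_f = μ_k mg d = (0.16)(5.24)(9.8)(4.71) = 38.70 J
Energy reaching the spring: E = 172.03 − 38.70 = 133.33 J
At max compression ½kx² = E ⇒ x = √(2E/k) = √(2 × 133.33/593) = 0.6706 m

x = 0.671 m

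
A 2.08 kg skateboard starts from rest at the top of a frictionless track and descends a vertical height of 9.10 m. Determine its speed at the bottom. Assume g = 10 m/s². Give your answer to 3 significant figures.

v = 13.5 m/s

By conservation of mechanical energy, mgh = ½mv²
The mass cancels from both sides.
v = √(2gh) = √(2 × 10 × 9.10) = √182.00 = 13.49 m/s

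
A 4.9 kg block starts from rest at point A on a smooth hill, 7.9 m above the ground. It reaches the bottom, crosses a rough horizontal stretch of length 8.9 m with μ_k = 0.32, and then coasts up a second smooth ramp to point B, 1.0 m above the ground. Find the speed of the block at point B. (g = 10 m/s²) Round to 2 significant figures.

Energy at A: mgh₁ = (4.9)(10)(7.9) = 387.10 J
Friction loss: W_f = μ_k mg d = 139.6 J
At B: ½mv² + mgh₂ = mgh₁ − W_f
½mv² = 387.10 − 139.6 − 49.000 = 198.55 J
v = √(2 × 198.55/4.9) = 9.002 m/s

v = 9.0 m/s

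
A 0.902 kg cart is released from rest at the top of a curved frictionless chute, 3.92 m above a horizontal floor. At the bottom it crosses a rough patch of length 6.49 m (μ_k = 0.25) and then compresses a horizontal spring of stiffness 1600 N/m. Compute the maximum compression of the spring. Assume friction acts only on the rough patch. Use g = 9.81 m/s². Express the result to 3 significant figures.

Initial energy: E₁ = mgh = (0.902)(9.81)(3.92) = 34.687 J
Friction removes W_f = μ_k mg d = (0.25)(0.902)(9.81)(6.49) = 14.36 J
Energy reaching the spring: E = 34.687 − 14.36 = 20.330 J
At max compression ½kx² = E ⇒ x = √(2E/k) = √(2 × 20.330/1600) = 0.1594 m

x = 0.159 m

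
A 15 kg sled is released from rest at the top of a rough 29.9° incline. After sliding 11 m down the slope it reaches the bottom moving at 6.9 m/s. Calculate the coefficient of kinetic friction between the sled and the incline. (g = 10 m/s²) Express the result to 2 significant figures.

The energy dissipated by friction is the PE lost minus the KE gained:
mgL sinθ = 822.50 J; ½mv² = 357.08 J
W_f = 822.50 − 357.08 = 465.4 J
μ_k = W_f/(mg cosθ · L) = 465.4/(130.0 × 11) = 0.3254

μ_k = 0.33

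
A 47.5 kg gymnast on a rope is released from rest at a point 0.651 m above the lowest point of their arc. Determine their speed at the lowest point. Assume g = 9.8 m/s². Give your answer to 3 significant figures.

By conservation of mechanical energy, mgh = ½mv²
The mass cancels from both sides.
v = √(2gh) = √(2 × 9.8 × 0.651) = √12.760 = 3.572 m/s

v = 3.57 m/s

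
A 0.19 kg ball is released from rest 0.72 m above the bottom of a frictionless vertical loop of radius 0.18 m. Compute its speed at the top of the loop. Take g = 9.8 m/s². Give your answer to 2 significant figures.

v = 2.7 m/s

Energy conservation: mgh = ½mv_top² + mg(2r)
v_top² = 2g(h − 2r) = 2(9.8)(0.72 − 0.3600) = 7.056
v_top = 2.656 m/s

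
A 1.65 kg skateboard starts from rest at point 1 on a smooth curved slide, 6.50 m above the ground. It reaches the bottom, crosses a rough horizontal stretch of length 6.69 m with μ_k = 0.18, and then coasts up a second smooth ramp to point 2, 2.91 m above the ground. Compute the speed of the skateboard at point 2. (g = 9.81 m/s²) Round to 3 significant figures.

Energy at 1: mgh₁ = (1.65)(9.81)(6.50) = 105.21 J
Friction loss: W_f = μ_k mg d = 19.49 J
At 2: ½mv² + mgh₂ = mgh₁ − W_f
½mv² = 105.21 − 19.49 − 47.103 = 38.618 J
v = √(2 × 38.618/1.65) = 6.842 m/s

v = 6.84 m/s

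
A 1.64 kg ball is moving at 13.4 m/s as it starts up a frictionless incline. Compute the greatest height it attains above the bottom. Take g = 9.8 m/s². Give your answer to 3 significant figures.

By energy conservation, ½mv² = mgh
h = v²/(2g) = 13.4²/(2 × 9.8) = 9.161 m

h = 9.16 m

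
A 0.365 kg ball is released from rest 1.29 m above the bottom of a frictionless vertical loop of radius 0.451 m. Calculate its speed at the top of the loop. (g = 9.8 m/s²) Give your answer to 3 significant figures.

v = 2.76 m/s

Energy conservation: mgh = ½mv_top² + mg(2r)
v_top² = 2g(h − 2r) = 2(9.8)(1.29 − 0.9020) = 7.605
v_top = 2.758 m/s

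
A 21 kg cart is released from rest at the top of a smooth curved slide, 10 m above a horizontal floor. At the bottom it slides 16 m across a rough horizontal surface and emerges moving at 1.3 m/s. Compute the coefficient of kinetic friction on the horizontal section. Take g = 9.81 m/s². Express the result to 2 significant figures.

Applying the work–energy principle:
mgh = ½mv² + μ_k m g d
mgh = 2060.1 J; ½mv² = 17.745 J
W_f = 2060.1 − 17.745 = 2042 J
μ_k = W_f/(mg·d) = 2042/(206.0 × 16) = 0.6196

μ_k = 0.62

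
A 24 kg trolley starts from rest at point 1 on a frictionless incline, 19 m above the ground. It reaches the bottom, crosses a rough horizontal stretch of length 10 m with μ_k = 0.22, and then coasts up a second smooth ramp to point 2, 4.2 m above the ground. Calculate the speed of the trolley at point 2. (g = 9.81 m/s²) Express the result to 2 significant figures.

Energy at 1: mgh₁ = (24)(9.81)(19) = 4473.4 J
Friction loss: W_f = μ_k mg d = 518.0 J
At 2: ½mv² + mgh₂ = mgh₁ − W_f
½mv² = 4473.4 − 518.0 − 988.85 = 2966.5 J
v = √(2 × 2966.5/24) = 15.72 m/s

v = 16 m/s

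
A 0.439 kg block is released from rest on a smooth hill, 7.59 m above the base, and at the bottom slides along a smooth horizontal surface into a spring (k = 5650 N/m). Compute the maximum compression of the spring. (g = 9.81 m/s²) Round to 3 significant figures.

x = 0.108 m

At max compression the block is momentarily at rest: mgh = ½kx²
x = √(2mgh/k) = √(2 × 0.439 × 9.81 × 7.59 / 5650) = 0.1076 m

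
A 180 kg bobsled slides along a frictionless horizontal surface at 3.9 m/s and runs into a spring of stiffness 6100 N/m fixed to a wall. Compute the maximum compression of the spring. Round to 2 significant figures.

At max compression the bobsled is momentarily at rest: ½mv² = ½kx²
x = v√(m/k) = 3.9 × √(180/6100) = 0.6699 m

x = 0.67 m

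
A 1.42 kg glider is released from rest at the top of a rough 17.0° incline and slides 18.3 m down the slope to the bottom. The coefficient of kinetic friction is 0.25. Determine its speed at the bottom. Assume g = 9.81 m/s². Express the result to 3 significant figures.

v = 4.37 m/s

Taking the bottom as reference, mgh = ½mv² + μ_k N L with h = L sinθ, N = mg cosθ:
mgh = mgL sinθ = (1.42)(9.81)(18.3)sin17.0° = 74.532 J
W_f = μ_k mg cosθ · L = (0.25)(1.42)(9.81)cos17.0°·18.3 = 60.95 J
½mv² = 74.532 − 60.95 = 13.586 J
v = √(2 × 13.586/1.42) = 4.374 m/s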